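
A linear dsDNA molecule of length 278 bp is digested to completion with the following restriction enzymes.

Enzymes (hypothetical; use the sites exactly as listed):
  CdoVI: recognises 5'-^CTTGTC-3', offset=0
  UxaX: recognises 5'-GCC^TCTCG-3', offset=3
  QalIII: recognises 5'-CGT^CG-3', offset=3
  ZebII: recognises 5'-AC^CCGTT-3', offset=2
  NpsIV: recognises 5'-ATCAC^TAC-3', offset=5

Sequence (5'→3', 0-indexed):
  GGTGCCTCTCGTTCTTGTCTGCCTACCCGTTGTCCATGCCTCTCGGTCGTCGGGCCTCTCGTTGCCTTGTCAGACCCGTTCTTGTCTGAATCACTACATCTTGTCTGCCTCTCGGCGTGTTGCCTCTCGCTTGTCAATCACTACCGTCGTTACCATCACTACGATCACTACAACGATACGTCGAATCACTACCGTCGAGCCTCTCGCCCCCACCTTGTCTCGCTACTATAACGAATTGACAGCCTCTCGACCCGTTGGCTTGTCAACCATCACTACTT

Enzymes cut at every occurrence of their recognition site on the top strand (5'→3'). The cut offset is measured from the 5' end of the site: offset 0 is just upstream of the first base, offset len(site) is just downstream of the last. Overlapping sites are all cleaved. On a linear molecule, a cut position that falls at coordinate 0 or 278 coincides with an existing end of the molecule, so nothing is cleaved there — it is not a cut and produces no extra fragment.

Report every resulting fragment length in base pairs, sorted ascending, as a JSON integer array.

Per-enzyme occurrences:
  CdoVI (CTTGTC, off=0): starts [13, 65, 80, 99, 129, 213, 258] → cuts [13, 65, 80, 99, 129, 213, 258]
  UxaX (GCCTCTCG, off=3): starts [3, 37, 53, 106, 121, 198, 241] → cuts [6, 40, 56, 109, 124, 201, 244]
  QalIII (CGTCG, off=3): starts [47, 144, 178, 192] → cuts [50, 147, 181, 195]
  ZebII (ACCCGTT, off=2): starts [24, 73, 249] → cuts [26, 75, 251]
  NpsIV (ATCACTAC, off=5): starts [89, 136, 154, 163, 184, 268] → cuts [94, 141, 159, 168, 189, 273]

Pooled cuts: [6, 13, 26, 40, 50, 56, 65, 75, 80, 94, 99, 109, 124, 129, 141, 147, 159, 168, 181, 189, 195, 201, 213, 244, 251, 258, 273]

Fragments:
  [0,6): 6 bp
  [6,13): 7 bp
  [13,26): 13 bp
  [26,40): 14 bp
  [40,50): 10 bp
  [50,56): 6 bp
  [56,65): 9 bp
  [65,75): 10 bp
  [75,80): 5 bp
  [80,94): 14 bp
  [94,99): 5 bp
  [99,109): 10 bp
  [109,124): 15 bp
  [124,129): 5 bp
  [129,141): 12 bp
  [141,147): 6 bp
  [147,159): 12 bp
  [159,168): 9 bp
  [168,181): 13 bp
  [181,189): 8 bp
  [189,195): 6 bp
  [195,201): 6 bp
  [201,213): 12 bp
  [213,244): 31 bp
  [244,251): 7 bp
  [251,258): 7 bp
  [258,273): 15 bp
  [273,278): 5 bp

[5,5,5,5,6,6,6,6,6,7,7,7,8,9,9,10,10,10,12,12,12,13,13,14,14,15,15,31]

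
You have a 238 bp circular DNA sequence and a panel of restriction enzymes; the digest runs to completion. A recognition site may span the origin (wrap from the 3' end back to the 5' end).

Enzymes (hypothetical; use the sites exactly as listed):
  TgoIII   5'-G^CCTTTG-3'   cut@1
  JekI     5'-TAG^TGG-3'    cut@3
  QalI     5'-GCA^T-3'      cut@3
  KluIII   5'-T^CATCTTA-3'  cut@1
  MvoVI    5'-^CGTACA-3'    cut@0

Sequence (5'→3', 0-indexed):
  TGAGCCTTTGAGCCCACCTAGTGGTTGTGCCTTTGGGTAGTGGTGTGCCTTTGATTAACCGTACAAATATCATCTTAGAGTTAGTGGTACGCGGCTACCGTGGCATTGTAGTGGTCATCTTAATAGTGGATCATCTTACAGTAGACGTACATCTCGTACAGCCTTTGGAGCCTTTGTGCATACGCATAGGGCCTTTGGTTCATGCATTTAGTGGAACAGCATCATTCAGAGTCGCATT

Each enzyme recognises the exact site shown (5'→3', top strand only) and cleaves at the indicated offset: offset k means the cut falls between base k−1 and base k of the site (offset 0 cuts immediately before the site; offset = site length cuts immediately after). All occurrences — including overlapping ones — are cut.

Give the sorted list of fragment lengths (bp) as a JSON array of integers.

[4,5,5,5,6,6,6,7,7,8,9,9,10,10,11,11,11,12,14,14,15,15,17,21]

Scan for sites:
  TgoIII (GCCTTTG, off=1): starts [3, 28, 46, 160, 169, 190] → cuts [4, 29, 47, 161, 170, 191]
  JekI (TAGTGG, off=3): starts [18, 37, 81, 108, 123, 208] → cuts [21, 40, 84, 111, 126, 211]
  QalI (GCAT, off=3): starts [102, 177, 183, 203, 218, 233] → cuts [105, 180, 186, 206, 221, 236]
  KluIII (TCATCTTA, off=1): starts [69, 114, 130] → cuts [70, 115, 131]
  MvoVI (CGTACA, off=0): starts [59, 145, 154] → cuts [59, 145, 154]

All cut coordinates (distinct, sorted): [4, 21, 29, 40, 47, 59, 70, 84, 105, 111, 115, 126, 131, 145, 154, 161, 170, 180, 186, 191, 206, 211, 221, 236]

Fragment lengths:
  4→21: 17 bp
  21→29: 8 bp
  29→40: 11 bp
  40→47: 7 bp
  47→59: 12 bp
  59→70: 11 bp
  70→84: 14 bp
  84→105: 21 bp
  105→111: 6 bp
  111→115: 4 bp
  115→126: 11 bp
  126→131: 5 bp
  131→145: 14 bp
  145→154: 9 bp
  154→161: 7 bp
  161→170: 9 bp
  170→180: 10 bp
  180→186: 6 bp
  186→191: 5 bp
  191→206: 15 bp
  206→211: 5 bp
  211→221: 10 bp
  221→236: 15 bp
  236→4 (wrap): 238-236+4 = 6 bp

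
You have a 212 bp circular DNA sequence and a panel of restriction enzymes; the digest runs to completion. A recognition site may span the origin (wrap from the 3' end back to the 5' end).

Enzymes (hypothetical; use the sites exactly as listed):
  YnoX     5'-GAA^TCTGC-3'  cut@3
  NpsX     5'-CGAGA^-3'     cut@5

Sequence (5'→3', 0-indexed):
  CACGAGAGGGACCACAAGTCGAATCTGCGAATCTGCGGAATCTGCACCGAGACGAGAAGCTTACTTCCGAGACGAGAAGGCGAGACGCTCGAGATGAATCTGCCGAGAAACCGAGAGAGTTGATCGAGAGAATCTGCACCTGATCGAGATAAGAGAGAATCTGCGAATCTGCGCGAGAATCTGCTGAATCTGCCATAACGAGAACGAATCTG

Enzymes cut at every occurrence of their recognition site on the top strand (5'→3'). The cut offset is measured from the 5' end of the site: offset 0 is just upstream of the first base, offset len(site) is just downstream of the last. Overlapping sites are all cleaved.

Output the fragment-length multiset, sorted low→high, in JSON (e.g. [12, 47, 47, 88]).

Scan for sites:
  YnoX GAATCTGC/3: at [20, 28, 37, 95, 129, 156, 164, 176, 185, 205] ⇒ [23, 31, 40, 98, 132, 159, 167, 179, 188, 208]
  NpsX CGAGA/5: at [2, 47, 52, 67, 72, 80, 89, 103, 111, 124, 144, 173, 198] ⇒ [7, 52, 57, 72, 77, 85, 94, 108, 116, 129, 149, 178, 203]

All cut coordinates (distinct, sorted): [7, 23, 31, 40, 52, 57, 72, 77, 85, 94, 98, 108, 116, 129, 132, 149, 159, 167, 178, 179, 188, 203, 208]

Fragment lengths:
  7→23: 16 bp
  23→31: 8 bp
  31→40: 9 bp
  40→52: 12 bp
  52→57: 5 bp
  57→72: 15 bp
  72→77: 5 bp
  77→85: 8 bp
  85→94: 9 bp
  94→98: 4 bp
  98→108: 10 bp
  108→116: 8 bp
  116→129: 13 bp
  129→132: 3 bp
  132→149: 17 bp
  149→159: 10 bp
  159→167: 8 bp
  167→178: 11 bp
  178→179: 1 bp
  179→188: 9 bp
  188→203: 15 bp
  203→208: 5 bp
  208→7 (wrap): 212-208+7 = 11 bp

[1,3,4,5,5,5,8,8,8,8,9,9,9,10,10,11,11,12,13,15,15,16,17]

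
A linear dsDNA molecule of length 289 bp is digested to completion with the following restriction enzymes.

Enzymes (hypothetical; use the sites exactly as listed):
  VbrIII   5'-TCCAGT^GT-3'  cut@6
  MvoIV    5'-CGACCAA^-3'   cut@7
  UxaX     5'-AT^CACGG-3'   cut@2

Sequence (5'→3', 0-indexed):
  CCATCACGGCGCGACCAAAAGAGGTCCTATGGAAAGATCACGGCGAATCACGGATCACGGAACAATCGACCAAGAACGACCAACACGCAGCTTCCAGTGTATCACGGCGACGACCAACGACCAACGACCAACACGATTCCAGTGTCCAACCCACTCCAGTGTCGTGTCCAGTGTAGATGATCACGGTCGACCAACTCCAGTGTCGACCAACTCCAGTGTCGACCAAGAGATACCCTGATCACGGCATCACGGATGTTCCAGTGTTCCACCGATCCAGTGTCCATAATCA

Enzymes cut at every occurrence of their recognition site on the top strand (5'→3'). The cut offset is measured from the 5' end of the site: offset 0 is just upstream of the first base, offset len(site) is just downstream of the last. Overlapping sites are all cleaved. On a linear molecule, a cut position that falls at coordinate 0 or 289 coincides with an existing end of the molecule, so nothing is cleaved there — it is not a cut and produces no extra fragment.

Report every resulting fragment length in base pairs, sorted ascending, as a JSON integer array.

Site scan:
  VbrIII (TCCAGTGT, off=6): starts [92, 137, 154, 166, 195, 211, 256, 272] → cuts [98, 143, 160, 172, 201, 217, 262, 278]
  MvoIV (CGACCAA, off=7): starts [11, 66, 76, 110, 117, 124, 187, 203, 219] → cuts [18, 73, 83, 117, 124, 131, 194, 210, 226]
  UxaX (ATCACGG, off=2): starts [2, 36, 46, 53, 100, 179, 237, 245] → cuts [4, 38, 48, 55, 102, 181, 239, 247]

All cut coordinates (distinct, sorted): [4, 18, 38, 48, 55, 73, 83, 98, 102, 117, 124, 131, 143, 160, 172, 181, 194, 201, 210, 217, 226, 239, 247, 262, 278]

Fragment lengths:
  [0,4): 4 bp
  [4,18): 14 bp
  [18,38): 20 bp
  [38,48): 10 bp
  [48,55): 7 bp
  [55,73): 18 bp
  [73,83): 10 bp
  [83,98): 15 bp
  [98,102): 4 bp
  [102,117): 15 bp
  [117,124): 7 bp
  [124,131): 7 bp
  [131,143): 12 bp
  [143,160): 17 bp
  [160,172): 12 bp
  [172,181): 9 bp
  [181,194): 13 bp
  [194,201): 7 bp
  [201,210): 9 bp
  [210,217): 7 bp
  [217,226): 9 bp
  [226,239): 13 bp
  [239,247): 8 bp
  [247,262): 15 bp
  [262,278): 16 bp
  [278,289): 11 bp

[4,4,7,7,7,7,7,8,9,9,9,10,10,11,12,12,13,13,14,15,15,15,16,17,18,20]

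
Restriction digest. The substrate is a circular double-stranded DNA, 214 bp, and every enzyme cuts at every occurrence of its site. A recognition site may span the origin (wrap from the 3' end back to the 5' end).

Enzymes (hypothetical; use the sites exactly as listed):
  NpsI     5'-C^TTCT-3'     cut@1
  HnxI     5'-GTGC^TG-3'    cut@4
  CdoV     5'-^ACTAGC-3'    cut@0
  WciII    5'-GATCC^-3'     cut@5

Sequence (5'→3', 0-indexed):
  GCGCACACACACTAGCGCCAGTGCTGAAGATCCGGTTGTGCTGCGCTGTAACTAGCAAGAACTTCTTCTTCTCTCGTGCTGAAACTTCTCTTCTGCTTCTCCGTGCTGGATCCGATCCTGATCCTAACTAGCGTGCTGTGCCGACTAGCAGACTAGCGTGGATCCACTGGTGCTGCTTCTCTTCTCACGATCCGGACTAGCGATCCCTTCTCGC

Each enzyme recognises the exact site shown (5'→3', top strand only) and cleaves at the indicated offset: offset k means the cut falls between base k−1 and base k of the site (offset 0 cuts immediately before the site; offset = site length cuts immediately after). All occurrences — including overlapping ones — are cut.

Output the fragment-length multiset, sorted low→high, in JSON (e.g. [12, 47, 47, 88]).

Site scan:
  NpsI (CTTCT, off=1): starts [61, 64, 67, 84, 89, 95, 175, 180, 206] → cuts [62, 65, 68, 85, 90, 96, 176, 181, 207]
  HnxI (GTGCTG, off=4): starts [20, 37, 75, 102, 132, 169] → cuts [24, 41, 79, 106, 136, 173]
  CdoV (ACTAGC, off=0): starts [10, 50, 126, 143, 151, 195] → cuts [10, 50, 126, 143, 151, 195]
  WciII (GATCC, off=5): starts [28, 108, 113, 119, 160, 188, 201] → cuts [33, 113, 118, 124, 165, 193, 206]

Pooled cuts: [10, 24, 33, 41, 50, 62, 65, 68, 79, 85, 90, 96, 106, 113, 118, 124, 126, 136, 143, 151, 165, 173, 176, 181, 193, 195, 206, 207]

Fragment lengths:
  10→24: 14 bp
  24→33: 9 bp
  33→41: 8 bp
  41→50: 9 bp
  50→62: 12 bp
  62→65: 3 bp
  65→68: 3 bp
  68→79: 11 bp
  79→85: 6 bp
  85→90: 5 bp
  90→96: 6 bp
  96→106: 10 bp
  106→113: 7 bp
  113→118: 5 bp
  118→124: 6 bp
  124→126: 2 bp
  126→136: 10 bp
  136→143: 7 bp
  143→151: 8 bp
  151→165: 14 bp
  165→173: 8 bp
  173→176: 3 bp
  176→181: 5 bp
  181→193: 12 bp
  193→195: 2 bp
  195→206: 11 bp
  206→207: 1 bp
  207→10 (wrap): 214-207+10 = 17 bp

[1,2,2,3,3,3,5,5,5,6,6,6,7,7,8,8,8,9,9,10,10,11,11,12,12,14,14,17]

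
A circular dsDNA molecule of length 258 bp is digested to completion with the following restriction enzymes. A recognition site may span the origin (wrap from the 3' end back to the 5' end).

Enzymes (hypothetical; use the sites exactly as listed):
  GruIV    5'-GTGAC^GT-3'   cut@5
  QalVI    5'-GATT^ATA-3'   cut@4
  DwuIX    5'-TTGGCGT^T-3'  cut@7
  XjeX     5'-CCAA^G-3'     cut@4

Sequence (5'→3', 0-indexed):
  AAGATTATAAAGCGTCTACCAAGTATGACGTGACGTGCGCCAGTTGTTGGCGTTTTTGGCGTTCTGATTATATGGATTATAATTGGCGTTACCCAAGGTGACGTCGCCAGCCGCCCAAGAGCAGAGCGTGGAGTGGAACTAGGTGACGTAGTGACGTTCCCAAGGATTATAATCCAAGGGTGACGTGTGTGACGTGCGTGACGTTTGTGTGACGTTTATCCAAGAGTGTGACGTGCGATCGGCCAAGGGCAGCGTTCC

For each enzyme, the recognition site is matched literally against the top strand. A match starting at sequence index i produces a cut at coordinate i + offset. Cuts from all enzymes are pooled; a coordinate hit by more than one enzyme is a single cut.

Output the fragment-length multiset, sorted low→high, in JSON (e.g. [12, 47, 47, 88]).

Scan for sites:
  GruIV GTGACGT/5: at [29, 97, 142, 150, 179, 188, 197, 208, 227] ⇒ [34, 102, 147, 155, 184, 193, 202, 213, 232]
  QalVI GATTATA/4: at [2, 65, 74, 164] ⇒ [6, 69, 78, 168]
  DwuIX TTGGCGTT/7: at [46, 55, 82] ⇒ [53, 62, 89]
  XjeX CCAAG/4: at [18, 92, 114, 159, 173, 219, 242, 256] ⇒ [2, 22, 96, 118, 163, 177, 223, 246]

Pooled cuts: [2, 6, 22, 34, 53, 62, 69, 78, 89, 96, 102, 118, 147, 155, 163, 168, 177, 184, 193, 202, 213, 223, 232, 246]

Fragment lengths:
  2→6: 4 bp
  6→22: 16 bp
  22→34: 12 bp
  34→53: 19 bp
  53→62: 9 bp
  62→69: 7 bp
  69→78: 9 bp
  78→89: 11 bp
  89→96: 7 bp
  96→102: 6 bp
  102→118: 16 bp
  118→147: 29 bp
  147→155: 8 bp
  155→163: 8 bp
  163→168: 5 bp
  168→177: 9 bp
  177→184: 7 bp
  184→193: 9 bp
  193→202: 9 bp
  202→213: 11 bp
  213→223: 10 bp
  223→232: 9 bp
  232→246: 14 bp
  246→2 (wrap): 258-246+2 = 14 bp

[4,5,6,7,7,7,8,8,9,9,9,9,9,9,10,11,11,12,14,14,16,16,19,29]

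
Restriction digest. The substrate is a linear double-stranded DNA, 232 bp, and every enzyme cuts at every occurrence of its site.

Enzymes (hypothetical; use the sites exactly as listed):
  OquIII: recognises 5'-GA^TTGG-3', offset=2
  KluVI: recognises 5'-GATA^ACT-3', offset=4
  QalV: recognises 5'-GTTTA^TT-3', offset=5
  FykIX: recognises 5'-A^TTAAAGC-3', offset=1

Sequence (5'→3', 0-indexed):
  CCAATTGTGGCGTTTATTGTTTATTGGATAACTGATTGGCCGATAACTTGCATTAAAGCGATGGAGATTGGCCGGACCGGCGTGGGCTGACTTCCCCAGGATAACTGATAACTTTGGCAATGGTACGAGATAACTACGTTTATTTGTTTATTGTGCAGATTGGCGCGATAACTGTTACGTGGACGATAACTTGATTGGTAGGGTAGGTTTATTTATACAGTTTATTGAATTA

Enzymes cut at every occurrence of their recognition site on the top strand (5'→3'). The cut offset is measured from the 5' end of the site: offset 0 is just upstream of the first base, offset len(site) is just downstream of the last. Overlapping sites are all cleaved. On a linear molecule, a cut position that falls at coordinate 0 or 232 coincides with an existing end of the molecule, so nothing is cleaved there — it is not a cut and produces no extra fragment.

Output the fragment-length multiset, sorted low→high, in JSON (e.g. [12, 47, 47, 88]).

Scan for sites:
  OquIII GATTGG/2: at [33, 65, 157, 192] ⇒ [35, 67, 159, 194]
  KluVI GATAACT/4: at [26, 41, 99, 106, 128, 166, 184] ⇒ [30, 45, 103, 110, 132, 170, 188]
  QalV GTTTATT/5: at [11, 18, 137, 145, 206, 219] ⇒ [16, 23, 142, 150, 211, 224]
  FykIX ATTAAAGC/1: at [51] ⇒ [52]

Pooled cuts: [16, 23, 30, 35, 45, 52, 67, 103, 110, 132, 142, 150, 159, 170, 188, 194, 211, 224]

Fragments:
  [0,16): 16 bp
  [16,23): 7 bp
  [23,30): 7 bp
  [30,35): 5 bp
  [35,45): 10 bp
  [45,52): 7 bp
  [52,67): 15 bp
  [67,103): 36 bp
  [103,110): 7 bp
  [110,132): 22 bp
  [132,142): 10 bp
  [142,150): 8 bp
  [150,159): 9 bp
  [159,170): 11 bp
  [170,188): 18 bp
  [188,194): 6 bp
  [194,211): 17 bp
  [211,224): 13 bp
  [224,232): 8 bp

[5,6,7,7,7,7,8,8,9,10,10,11,13,15,16,17,18,22,36]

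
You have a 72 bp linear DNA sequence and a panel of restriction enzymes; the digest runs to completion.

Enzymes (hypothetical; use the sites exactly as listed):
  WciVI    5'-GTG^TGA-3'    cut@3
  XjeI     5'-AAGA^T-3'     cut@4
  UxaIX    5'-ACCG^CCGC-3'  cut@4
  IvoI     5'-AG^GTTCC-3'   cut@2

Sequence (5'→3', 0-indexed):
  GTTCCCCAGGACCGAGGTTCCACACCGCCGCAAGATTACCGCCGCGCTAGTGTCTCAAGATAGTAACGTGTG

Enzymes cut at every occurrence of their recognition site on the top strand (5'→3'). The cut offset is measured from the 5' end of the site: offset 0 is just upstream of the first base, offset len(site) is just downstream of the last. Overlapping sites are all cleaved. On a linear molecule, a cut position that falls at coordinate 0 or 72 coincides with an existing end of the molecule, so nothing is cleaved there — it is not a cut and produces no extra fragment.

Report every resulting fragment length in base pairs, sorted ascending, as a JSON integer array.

[6,8,11,12,16,19]

Per-enzyme occurrences:
  WciVI (GTGTGA, off=3): no sites
  XjeI (AAGAT, off=4): starts [31, 56] → cuts [35, 60]
  UxaIX (ACCGCCGC, off=4): starts [23, 37] → cuts [27, 41]
  IvoI (AGGTTCC, off=2): starts [14] → cuts [16]

All cut coordinates (distinct, sorted): [16, 27, 35, 41, 60]

Fragment lengths:
  [0,16): 16 bp
  [16,27): 11 bp
  [27,35): 8 bp
  [35,41): 6 bp
  [41,60): 19 bp
  [60,72): 12 bp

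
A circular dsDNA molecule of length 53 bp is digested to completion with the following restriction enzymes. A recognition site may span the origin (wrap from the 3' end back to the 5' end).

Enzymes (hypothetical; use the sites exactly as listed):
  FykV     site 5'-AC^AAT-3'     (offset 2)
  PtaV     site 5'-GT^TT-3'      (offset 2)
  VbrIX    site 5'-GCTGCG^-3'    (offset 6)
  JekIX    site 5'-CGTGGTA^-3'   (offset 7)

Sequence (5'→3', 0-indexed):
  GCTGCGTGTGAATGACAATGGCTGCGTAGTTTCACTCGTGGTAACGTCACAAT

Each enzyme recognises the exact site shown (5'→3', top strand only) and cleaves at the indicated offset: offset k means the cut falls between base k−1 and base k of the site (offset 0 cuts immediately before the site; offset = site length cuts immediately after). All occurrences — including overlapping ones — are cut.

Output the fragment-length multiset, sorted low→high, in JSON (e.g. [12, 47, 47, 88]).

Per-enzyme occurrences:
  FykV ACAAT/2: at [14, 48] ⇒ [16, 50]
  PtaV GTTT/2: at [28] ⇒ [30]
  VbrIX GCTGCG/6: at [0, 20] ⇒ [6, 26]
  JekIX CGTGGTA/7: at [36] ⇒ [43]

All cut coordinates (distinct, sorted): [6, 16, 26, 30, 43, 50]

Fragment lengths:
  6→16: 10 bp
  16→26: 10 bp
  26→30: 4 bp
  30→43: 13 bp
  43→50: 7 bp
  50→6 (wrap): 53-50+6 = 9 bp

[4,7,9,10,10,13]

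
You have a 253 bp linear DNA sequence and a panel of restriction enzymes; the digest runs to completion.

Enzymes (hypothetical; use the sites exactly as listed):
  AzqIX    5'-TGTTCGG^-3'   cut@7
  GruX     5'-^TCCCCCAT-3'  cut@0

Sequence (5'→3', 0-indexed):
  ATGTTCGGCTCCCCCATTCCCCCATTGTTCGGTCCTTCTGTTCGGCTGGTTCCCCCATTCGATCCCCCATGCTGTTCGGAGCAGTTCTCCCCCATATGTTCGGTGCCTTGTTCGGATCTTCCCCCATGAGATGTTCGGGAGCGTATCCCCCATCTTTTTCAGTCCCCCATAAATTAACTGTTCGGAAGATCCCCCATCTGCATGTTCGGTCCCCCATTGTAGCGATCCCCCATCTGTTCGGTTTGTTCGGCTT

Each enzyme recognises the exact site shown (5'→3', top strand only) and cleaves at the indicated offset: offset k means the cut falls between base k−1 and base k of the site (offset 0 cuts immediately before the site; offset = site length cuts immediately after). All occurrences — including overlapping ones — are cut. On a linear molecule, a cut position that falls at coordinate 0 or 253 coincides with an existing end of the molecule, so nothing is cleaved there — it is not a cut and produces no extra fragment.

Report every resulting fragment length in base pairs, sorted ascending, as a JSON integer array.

[1,3,4,4,5,7,8,8,8,9,12,12,13,15,16,16,16,17,17,19,20,23]

Site scan:
  AzqIX TGTTCGG/7: at [1, 25, 38, 72, 96, 108, 131, 178, 202, 234, 243] ⇒ [8, 32, 45, 79, 103, 115, 138, 185, 209, 241, 250]
  GruX TCCCCCAT/0: at [9, 17, 50, 62, 87, 119, 145, 162, 189, 209, 225] ⇒ [9, 17, 50, 62, 87, 119, 145, 162, 189, 209, 225]

All cut coordinates (distinct, sorted): [8, 9, 17, 32, 45, 50, 62, 79, 87, 103, 115, 119, 138, 145, 162, 185, 189, 209, 225, 241, 250]

Fragment lengths:
  [0,8): 8 bp
  [8,9): 1 bp
  [9,17): 8 bp
  [17,32): 15 bp
  [32,45): 13 bp
  [45,50): 5 bp
  [50,62): 12 bp
  [62,79): 17 bp
  [79,87): 8 bp
  [87,103): 16 bp
  [103,115): 12 bp
  [115,119): 4 bp
  [119,138): 19 bp
  [138,145): 7 bp
  [145,162): 17 bp
  [162,185): 23 bp
  [185,189): 4 bp
  [189,209): 20 bp
  [209,225): 16 bp
  [225,241): 16 bp
  [241,250): 9 bp
  [250,253): 3 bp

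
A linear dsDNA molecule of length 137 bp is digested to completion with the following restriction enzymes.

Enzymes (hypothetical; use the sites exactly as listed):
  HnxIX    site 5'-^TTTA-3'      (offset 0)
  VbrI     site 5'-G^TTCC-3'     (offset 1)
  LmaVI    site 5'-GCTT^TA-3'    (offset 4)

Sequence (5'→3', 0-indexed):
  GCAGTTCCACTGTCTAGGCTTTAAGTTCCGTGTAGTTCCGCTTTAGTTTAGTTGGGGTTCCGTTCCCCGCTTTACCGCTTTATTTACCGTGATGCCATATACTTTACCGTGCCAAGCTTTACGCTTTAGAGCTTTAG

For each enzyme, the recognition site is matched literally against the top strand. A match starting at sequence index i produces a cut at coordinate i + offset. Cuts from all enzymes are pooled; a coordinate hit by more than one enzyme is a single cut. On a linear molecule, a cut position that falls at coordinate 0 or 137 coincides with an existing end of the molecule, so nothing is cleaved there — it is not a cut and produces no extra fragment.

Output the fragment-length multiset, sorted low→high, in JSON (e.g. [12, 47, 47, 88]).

Site scan:
  HnxIX (TTTA, off=0): starts [19, 41, 46, 70, 78, 82, 102, 117, 124, 132] → cuts [19, 41, 46, 70, 78, 82, 102, 117, 124, 132]
  VbrI (GTTCC, off=1): starts [3, 24, 34, 56, 61] → cuts [4, 25, 35, 57, 62]
  LmaVI (GCTTTA, off=4): starts [17, 39, 68, 76, 115, 122, 130] → cuts [21, 43, 72, 80, 119, 126, 134]

Pooled cuts: [4, 19, 21, 25, 35, 41, 43, 46, 57, 62, 70, 72, 78, 80, 82, 102, 117, 119, 124, 126, 132, 134]

Fragment lengths:
  [0,4): 4 bp
  [4,19): 15 bp
  [19,21): 2 bp
  [21,25): 4 bp
  [25,35): 10 bp
  [35,41): 6 bp
  [41,43): 2 bp
  [43,46): 3 bp
  [46,57): 11 bp
  [57,62): 5 bp
  [62,70): 8 bp
  [70,72): 2 bp
  [72,78): 6 bp
  [78,80): 2 bp
  [80,82): 2 bp
  [82,102): 20 bp
  [102,117): 15 bp
  [117,119): 2 bp
  [119,124): 5 bp
  [124,126): 2 bp
  [126,132): 6 bp
  [132,134): 2 bp
  [134,137): 3 bp

[2,2,2,2,2,2,2,2,3,3,4,4,5,5,6,6,6,8,10,11,15,15,20]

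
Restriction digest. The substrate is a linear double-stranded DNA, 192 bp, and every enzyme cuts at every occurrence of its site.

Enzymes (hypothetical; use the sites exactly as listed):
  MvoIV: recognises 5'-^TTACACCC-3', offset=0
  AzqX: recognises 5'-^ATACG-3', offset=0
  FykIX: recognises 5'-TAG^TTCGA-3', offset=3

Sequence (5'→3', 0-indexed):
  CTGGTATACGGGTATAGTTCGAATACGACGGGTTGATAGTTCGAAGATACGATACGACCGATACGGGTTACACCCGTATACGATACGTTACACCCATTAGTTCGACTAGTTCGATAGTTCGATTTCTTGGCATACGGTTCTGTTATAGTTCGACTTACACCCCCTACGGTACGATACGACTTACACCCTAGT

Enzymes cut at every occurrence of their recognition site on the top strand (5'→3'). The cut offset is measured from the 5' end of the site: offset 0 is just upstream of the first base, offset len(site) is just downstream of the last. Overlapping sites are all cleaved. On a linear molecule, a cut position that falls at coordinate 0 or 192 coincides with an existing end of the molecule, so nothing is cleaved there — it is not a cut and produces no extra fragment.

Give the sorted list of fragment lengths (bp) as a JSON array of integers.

Site scan:
  MvoIV (TTACACCC, off=0): starts [67, 87, 154, 180] → cuts [67, 87, 154, 180]
  AzqX (ATACG, off=0): starts [5, 22, 46, 51, 60, 77, 82, 131, 173] → cuts [5, 22, 46, 51, 60, 77, 82, 131, 173]
  FykIX (TAGTTCGA, off=3): starts [14, 36, 97, 106, 114, 145] → cuts [17, 39, 100, 109, 117, 148]

Pooled cuts: [5, 17, 22, 39, 46, 51, 60, 67, 77, 82, 87, 100, 109, 117, 131, 148, 154, 173, 180]

Fragment lengths:
  [0,5): 5 bp
  [5,17): 12 bp
  [17,22): 5 bp
  [22,39): 17 bp
  [39,46): 7 bp
  [46,51): 5 bp
  [51,60): 9 bp
  [60,67): 7 bp
  [67,77): 10 bp
  [77,82): 5 bp
  [82,87): 5 bp
  [87,100): 13 bp
  [100,109): 9 bp
  [109,117): 8 bp
  [117,131): 14 bp
  [131,148): 17 bp
  [148,154): 6 bp
  [154,173): 19 bp
  [173,180): 7 bp
  [180,192): 12 bp

[5,5,5,5,5,6,7,7,7,8,9,9,10,12,12,13,14,17,17,19]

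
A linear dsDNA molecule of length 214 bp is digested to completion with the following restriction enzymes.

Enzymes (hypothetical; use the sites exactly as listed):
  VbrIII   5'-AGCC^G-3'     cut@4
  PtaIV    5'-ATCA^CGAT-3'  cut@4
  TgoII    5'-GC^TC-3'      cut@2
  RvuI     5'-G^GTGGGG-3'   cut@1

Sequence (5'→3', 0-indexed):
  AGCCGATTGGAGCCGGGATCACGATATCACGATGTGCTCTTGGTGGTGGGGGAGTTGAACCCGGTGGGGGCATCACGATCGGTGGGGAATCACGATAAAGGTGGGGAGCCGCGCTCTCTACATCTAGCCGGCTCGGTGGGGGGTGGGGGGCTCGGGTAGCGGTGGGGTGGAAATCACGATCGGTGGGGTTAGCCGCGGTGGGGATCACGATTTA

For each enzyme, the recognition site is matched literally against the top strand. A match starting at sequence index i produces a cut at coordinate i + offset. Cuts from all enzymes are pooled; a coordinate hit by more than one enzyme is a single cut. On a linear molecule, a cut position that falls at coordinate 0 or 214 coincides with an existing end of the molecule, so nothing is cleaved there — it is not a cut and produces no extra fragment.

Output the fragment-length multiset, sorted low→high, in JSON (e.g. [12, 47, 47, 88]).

Site scan:
  VbrIII AGCCG/4: at [0, 10, 106, 125, 190] ⇒ [4, 14, 110, 129, 194]
  PtaIV ATCACGAT/4: at [17, 25, 71, 88, 172, 203] ⇒ [21, 29, 75, 92, 176, 207]
  TgoII GCTC/2: at [35, 112, 130, 149] ⇒ [37, 114, 132, 151]
  RvuI GGTGGGG/1: at [44, 62, 80, 99, 134, 141, 160, 181, 196] ⇒ [45, 63, 81, 100, 135, 142, 161, 182, 197]

All cut coordinates (distinct, sorted): [4, 14, 21, 29, 37, 45, 63, 75, 81, 92, 100, 110, 114, 129, 132, 135, 142, 151, 161, 176, 182, 194, 197, 207]

Fragment lengths:
  [0,4): 4 bp
  [4,14): 10 bp
  [14,21): 7 bp
  [21,29): 8 bp
  [29,37): 8 bp
  [37,45): 8 bp
  [45,63): 18 bp
  [63,75): 12 bp
  [75,81): 6 bp
  [81,92): 11 bp
  [92,100): 8 bp
  [100,110): 10 bp
  [110,114): 4 bp
  [114,129): 15 bp
  [129,132): 3 bp
  [132,135): 3 bp
  [135,142): 7 bp
  [142,151): 9 bp
  [151,161): 10 bp
  [161,176): 15 bp
  [176,182): 6 bp
  [182,194): 12 bp
  [194,197): 3 bp
  [197,207): 10 bp
  [207,214): 7 bp

[3,3,3,4,4,6,6,7,7,7,8,8,8,8,9,10,10,10,10,11,12,12,15,15,18]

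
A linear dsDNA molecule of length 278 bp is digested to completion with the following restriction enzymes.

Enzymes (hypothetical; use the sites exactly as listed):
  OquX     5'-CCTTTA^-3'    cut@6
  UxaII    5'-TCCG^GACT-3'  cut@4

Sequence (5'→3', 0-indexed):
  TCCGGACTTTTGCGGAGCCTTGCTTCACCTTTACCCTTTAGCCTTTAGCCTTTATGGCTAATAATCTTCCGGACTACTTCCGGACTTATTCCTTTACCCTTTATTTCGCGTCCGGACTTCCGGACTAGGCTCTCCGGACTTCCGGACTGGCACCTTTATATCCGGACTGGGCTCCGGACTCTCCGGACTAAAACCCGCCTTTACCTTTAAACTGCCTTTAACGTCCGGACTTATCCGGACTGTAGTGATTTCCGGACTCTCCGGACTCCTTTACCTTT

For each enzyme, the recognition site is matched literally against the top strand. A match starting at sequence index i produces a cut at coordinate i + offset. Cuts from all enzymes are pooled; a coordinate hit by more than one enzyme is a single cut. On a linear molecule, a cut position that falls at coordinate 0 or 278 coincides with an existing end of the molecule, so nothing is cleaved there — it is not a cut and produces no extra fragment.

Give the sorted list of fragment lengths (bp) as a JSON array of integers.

[4,5,6,6,7,7,7,7,7,8,8,9,9,10,10,11,11,11,12,14,14,14,17,17,18,29]

Site scan:
  OquX CCTTTA/6: at [27, 34, 41, 48, 90, 97, 152, 197, 203, 214, 267] ⇒ [33, 40, 47, 54, 96, 103, 158, 203, 209, 220, 273]
  UxaII TCCGGACT/4: at [0, 67, 78, 110, 118, 132, 140, 160, 172, 181, 223, 233, 250, 259] ⇒ [4, 71, 82, 114, 122, 136, 144, 164, 176, 185, 227, 237, 254, 263]

All cut coordinates (distinct, sorted): [4, 33, 40, 47, 54, 71, 82, 96, 103, 114, 122, 136, 144, 158, 164, 176, 185, 203, 209, 220, 227, 237, 254, 263, 273]

Fragments:
  [0,4): 4 bp
  [4,33): 29 bp
  [33,40): 7 bp
  [40,47): 7 bp
  [47,54): 7 bp
  [54,71): 17 bp
  [71,82): 11 bp
  [82,96): 14 bp
  [96,103): 7 bp
  [103,114): 11 bp
  [114,122): 8 bp
  [122,136): 14 bp
  [136,144): 8 bp
  [144,158): 14 bp
  [158,164): 6 bp
  [164,176): 12 bp
  [176,185): 9 bp
  [185,203): 18 bp
  [203,209): 6 bp
  [209,220): 11 bp
  [220,227): 7 bp
  [227,237): 10 bp
  [237,254): 17 bp
  [254,263): 9 bp
  [263,273): 10 bp
  [273,278): 5 bp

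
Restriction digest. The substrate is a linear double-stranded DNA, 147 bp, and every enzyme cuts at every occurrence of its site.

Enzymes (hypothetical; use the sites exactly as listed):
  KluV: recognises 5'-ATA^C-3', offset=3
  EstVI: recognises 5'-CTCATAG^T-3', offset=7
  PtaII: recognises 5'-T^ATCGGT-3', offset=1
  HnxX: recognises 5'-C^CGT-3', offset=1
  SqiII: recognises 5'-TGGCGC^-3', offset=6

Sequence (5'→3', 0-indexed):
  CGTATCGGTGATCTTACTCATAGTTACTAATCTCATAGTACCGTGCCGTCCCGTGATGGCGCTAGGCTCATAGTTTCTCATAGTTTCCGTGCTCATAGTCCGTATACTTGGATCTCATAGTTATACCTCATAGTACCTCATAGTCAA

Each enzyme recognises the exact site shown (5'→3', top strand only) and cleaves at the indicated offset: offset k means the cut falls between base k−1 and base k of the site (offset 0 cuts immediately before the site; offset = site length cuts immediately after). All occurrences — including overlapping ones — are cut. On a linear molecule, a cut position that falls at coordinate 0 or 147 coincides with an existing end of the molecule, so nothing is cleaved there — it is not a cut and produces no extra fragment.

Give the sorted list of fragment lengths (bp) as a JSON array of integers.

Scan for sites:
  KluV (ATAC, off=3): starts [103, 122] → cuts [106, 125]
  EstVI (CTCATAGT, off=7): starts [16, 31, 66, 76, 91, 113, 126, 136] → cuts [23, 38, 73, 83, 98, 120, 133, 143]
  PtaII (TATCGGT, off=1): starts [2] → cuts [3]
  HnxX (CCGT, off=1): starts [40, 45, 50, 86, 99] → cuts [41, 46, 51, 87, 100]
  SqiII (TGGCGC, off=6): starts [56] → cuts [62]

All cut coordinates (distinct, sorted): [3, 23, 38, 41, 46, 51, 62, 73, 83, 87, 98, 100, 106, 120, 125, 133, 143]

Fragment lengths:
  [0,3): 3 bp
  [3,23): 20 bp
  [23,38): 15 bp
  [38,41): 3 bp
  [41,46): 5 bp
  [46,51): 5 bp
  [51,62): 11 bp
  [62,73): 11 bp
  [73,83): 10 bp
  [83,87): 4 bp
  [87,98): 11 bp
  [98,100): 2 bp
  [100,106): 6 bp
  [106,120): 14 bp
  [120,125): 5 bp
  [125,133): 8 bp
  [133,143): 10 bp
  [143,147): 4 bp

[2,3,3,4,4,5,5,5,6,8,10,10,11,11,11,14,15,20]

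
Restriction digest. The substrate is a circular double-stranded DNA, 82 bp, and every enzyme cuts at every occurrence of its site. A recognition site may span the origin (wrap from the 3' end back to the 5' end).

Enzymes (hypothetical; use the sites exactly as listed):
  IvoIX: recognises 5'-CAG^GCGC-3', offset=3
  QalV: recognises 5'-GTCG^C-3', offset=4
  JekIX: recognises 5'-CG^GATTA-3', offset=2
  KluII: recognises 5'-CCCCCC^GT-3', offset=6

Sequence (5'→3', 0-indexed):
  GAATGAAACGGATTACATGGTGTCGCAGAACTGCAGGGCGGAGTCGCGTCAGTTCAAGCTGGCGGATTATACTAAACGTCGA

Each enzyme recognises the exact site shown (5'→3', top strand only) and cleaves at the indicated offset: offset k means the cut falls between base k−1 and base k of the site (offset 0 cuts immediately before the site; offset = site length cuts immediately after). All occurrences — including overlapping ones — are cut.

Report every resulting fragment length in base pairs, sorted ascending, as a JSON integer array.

Scan for sites:
  IvoIX (CAGGCGC, off=3): no sites
  QalV (GTCGC, off=4): starts [21, 42] → cuts [25, 46]
  JekIX (CGGATTA, off=2): starts [8, 62] → cuts [10, 64]
  KluII (CCCCCCGT, off=6): no sites

Pooled cuts: [10, 25, 46, 64]

Fragments:
  10→25: 15 bp
  25→46: 21 bp
  46→64: 18 bp
  64→10 (wrap): 82-64+10 = 28 bp

[15,18,21,28]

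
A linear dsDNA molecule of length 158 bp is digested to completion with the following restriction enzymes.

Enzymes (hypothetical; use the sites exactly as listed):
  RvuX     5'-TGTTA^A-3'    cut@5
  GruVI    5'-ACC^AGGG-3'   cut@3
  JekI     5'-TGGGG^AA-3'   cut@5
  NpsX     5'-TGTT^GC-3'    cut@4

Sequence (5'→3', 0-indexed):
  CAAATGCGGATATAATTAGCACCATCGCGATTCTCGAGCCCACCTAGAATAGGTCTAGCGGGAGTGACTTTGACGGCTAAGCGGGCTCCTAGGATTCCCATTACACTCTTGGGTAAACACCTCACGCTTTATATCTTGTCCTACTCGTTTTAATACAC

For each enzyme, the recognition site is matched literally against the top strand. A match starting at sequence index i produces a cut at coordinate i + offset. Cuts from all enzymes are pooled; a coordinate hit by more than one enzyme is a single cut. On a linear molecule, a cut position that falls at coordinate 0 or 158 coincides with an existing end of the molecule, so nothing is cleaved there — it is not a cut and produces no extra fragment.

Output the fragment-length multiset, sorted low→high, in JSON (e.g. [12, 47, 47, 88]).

[158]

Scan for sites:
  RvuX (TGTTAA, off=5): no sites
  GruVI (ACCAGGG, off=3): no sites
  JekI (TGGGGAA, off=5): no sites
  NpsX (TGTTGC, off=4): no sites

Pooled cuts: ∅

Fragments:
  no cuts → one linear fragment of 158 bp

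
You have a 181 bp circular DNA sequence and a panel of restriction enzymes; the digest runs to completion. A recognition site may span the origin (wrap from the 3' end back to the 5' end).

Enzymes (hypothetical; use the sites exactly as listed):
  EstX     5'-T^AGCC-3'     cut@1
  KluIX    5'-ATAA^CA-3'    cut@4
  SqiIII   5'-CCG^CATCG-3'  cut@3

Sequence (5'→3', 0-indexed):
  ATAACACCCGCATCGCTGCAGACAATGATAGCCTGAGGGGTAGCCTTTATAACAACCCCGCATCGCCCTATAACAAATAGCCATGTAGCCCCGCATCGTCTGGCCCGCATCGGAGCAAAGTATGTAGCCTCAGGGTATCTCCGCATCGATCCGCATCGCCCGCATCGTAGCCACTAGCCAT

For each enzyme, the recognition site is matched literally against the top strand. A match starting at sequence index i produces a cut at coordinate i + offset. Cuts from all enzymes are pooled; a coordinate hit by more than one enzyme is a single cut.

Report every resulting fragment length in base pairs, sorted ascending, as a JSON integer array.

[5,6,6,7,7,8,8,9,10,10,11,12,13,14,18,18,19]

Scan for sites:
  EstX (TAGCC, off=1): starts [28, 40, 77, 85, 124, 167, 174] → cuts [29, 41, 78, 86, 125, 168, 175]
  KluIX (ATAACA, off=4): starts [0, 48, 69] → cuts [4, 52, 73]
  SqiIII (CCGCATCG, off=3): starts [7, 57, 90, 104, 140, 150, 159] → cuts [10, 60, 93, 107, 143, 153, 162]

All cut coordinates (distinct, sorted): [4, 10, 29, 41, 52, 60, 73, 78, 86, 93, 107, 125, 143, 153, 162, 168, 175]

Fragment lengths:
  4→10: 6 bp
  10→29: 19 bp
  29→41: 12 bp
  41→52: 11 bp
  52→60: 8 bp
  60→73: 13 bp
  73→78: 5 bp
  78→86: 8 bp
  86→93: 7 bp
  93→107: 14 bp
  107→125: 18 bp
  125→143: 18 bp
  143→153: 10 bp
  153→162: 9 bp
  162→168: 6 bp
  168→175: 7 bp
  175→4 (wrap): 181-175+4 = 10 bp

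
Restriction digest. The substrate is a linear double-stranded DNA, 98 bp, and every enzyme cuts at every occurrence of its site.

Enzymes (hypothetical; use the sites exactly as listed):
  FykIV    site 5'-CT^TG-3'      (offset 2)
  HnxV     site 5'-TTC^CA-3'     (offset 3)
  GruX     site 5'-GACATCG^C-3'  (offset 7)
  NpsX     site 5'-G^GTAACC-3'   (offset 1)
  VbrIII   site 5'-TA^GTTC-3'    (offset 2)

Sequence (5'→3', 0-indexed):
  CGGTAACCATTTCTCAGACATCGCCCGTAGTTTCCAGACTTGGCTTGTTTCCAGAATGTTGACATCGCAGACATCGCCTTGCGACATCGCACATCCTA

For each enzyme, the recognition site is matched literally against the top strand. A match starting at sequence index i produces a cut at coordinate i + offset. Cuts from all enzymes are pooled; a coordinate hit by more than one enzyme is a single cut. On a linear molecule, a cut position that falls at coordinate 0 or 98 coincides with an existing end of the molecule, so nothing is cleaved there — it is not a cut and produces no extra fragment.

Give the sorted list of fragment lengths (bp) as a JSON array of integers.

Per-enzyme occurrences:
  FykIV CTTG/2: at [38, 43, 77] ⇒ [40, 45, 79]
  HnxV TTCCA/3: at [31, 48] ⇒ [34, 51]
  GruX GACATCGC/7: at [16, 60, 69, 82] ⇒ [23, 67, 76, 89]
  NpsX GGTAACC/1: at [1] ⇒ [2]
  VbrIII (TAGTTC, off=2): no sites

All cut coordinates (distinct, sorted): [2, 23, 34, 40, 45, 51, 67, 76, 79, 89]

Fragments:
  [0,2): 2 bp
  [2,23): 21 bp
  [23,34): 11 bp
  [34,40): 6 bp
  [40,45): 5 bp
  [45,51): 6 bp
  [51,67): 16 bp
  [67,76): 9 bp
  [76,79): 3 bp
  [79,89): 10 bp
  [89,98): 9 bp

[2,3,5,6,6,9,9,10,11,16,21]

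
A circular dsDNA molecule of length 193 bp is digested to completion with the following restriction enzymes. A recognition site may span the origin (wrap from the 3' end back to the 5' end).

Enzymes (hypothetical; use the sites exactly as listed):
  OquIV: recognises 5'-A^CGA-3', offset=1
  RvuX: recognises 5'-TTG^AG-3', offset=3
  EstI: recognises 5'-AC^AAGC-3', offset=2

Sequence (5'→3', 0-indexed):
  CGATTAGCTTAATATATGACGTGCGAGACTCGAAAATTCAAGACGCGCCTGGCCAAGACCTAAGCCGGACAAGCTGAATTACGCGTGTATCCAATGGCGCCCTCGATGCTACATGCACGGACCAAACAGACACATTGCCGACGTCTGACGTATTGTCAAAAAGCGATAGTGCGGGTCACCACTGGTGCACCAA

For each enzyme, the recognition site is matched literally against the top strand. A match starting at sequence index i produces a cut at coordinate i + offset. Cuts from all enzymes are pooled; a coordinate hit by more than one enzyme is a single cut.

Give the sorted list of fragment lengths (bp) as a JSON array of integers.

Scan for sites:
  OquIV ACGA/1: at [192] ⇒ [0]
  RvuX (TTGAG, off=3): no sites
  EstI ACAAGC/2: at [68] ⇒ [70]

All cut coordinates (distinct, sorted): [0, 70]

Fragments:
  0→70: 70 bp
  70→0 (wrap): 193-70+0 = 123 bp

[70,123]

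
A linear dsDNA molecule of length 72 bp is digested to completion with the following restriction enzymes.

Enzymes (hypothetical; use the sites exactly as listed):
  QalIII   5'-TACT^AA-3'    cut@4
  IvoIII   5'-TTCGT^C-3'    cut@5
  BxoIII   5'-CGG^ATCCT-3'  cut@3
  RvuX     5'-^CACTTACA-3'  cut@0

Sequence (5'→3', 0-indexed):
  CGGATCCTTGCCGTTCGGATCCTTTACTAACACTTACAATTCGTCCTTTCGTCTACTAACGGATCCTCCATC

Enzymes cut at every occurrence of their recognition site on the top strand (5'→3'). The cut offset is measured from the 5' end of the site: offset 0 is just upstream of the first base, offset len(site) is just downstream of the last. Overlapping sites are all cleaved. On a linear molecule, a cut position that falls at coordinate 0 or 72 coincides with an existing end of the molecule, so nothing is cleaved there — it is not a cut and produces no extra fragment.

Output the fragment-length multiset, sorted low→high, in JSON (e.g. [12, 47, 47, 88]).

[2,3,5,5,8,10,10,14,15]

Scan for sites:
  QalIII (TACTAA, off=4): starts [24, 53] → cuts [28, 57]
  IvoIII (TTCGTC, off=5): starts [39, 47] → cuts [44, 52]
  BxoIII (CGGATCCT, off=3): starts [0, 15, 59] → cuts [3, 18, 62]
  RvuX (CACTTACA, off=0): starts [30] → cuts [30]

Pooled cuts: [3, 18, 28, 30, 44, 52, 57, 62]

Fragments:
  [0,3): 3 bp
  [3,18): 15 bp
  [18,28): 10 bp
  [28,30): 2 bp
  [30,44): 14 bp
  [44,52): 8 bp
  [52,57): 5 bp
  [57,62): 5 bp
  [62,72): 10 bp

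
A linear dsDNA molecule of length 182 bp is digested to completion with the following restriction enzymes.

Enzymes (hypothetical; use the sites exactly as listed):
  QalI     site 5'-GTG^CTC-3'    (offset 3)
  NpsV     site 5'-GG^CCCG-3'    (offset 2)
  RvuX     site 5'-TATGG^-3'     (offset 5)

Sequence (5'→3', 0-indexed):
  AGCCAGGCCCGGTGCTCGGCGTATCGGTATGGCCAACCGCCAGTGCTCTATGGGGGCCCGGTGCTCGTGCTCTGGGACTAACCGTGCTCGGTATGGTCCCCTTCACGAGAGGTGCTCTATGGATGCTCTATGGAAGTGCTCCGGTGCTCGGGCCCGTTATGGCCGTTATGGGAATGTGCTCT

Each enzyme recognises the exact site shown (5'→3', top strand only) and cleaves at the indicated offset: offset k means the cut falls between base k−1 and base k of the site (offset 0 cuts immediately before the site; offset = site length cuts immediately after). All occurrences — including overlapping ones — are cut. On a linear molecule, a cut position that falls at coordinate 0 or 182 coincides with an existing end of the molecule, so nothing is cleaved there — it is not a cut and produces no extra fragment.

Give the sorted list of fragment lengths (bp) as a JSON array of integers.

Site scan:
  QalI GTGCTC/3: at [11, 42, 60, 66, 83, 111, 135, 143, 175] ⇒ [14, 45, 63, 69, 86, 114, 138, 146, 178]
  NpsV GGCCCG/2: at [5, 54, 150] ⇒ [7, 56, 152]
  RvuX TATGG/5: at [27, 48, 91, 117, 128, 157, 166] ⇒ [32, 53, 96, 122, 133, 162, 171]

All cut coordinates (distinct, sorted): [7, 14, 32, 45, 53, 56, 63, 69, 86, 96, 114, 122, 133, 138, 146, 152, 162, 171, 178]

Fragments:
  [0,7): 7 bp
  [7,14): 7 bp
  [14,32): 18 bp
  [32,45): 13 bp
  [45,53): 8 bp
  [53,56): 3 bp
  [56,63): 7 bp
  [63,69): 6 bp
  [69,86): 17 bp
  [86,96): 10 bp
  [96,114): 18 bp
  [114,122): 8 bp
  [122,133): 11 bp
  [133,138): 5 bp
  [138,146): 8 bp
  [146,152): 6 bp
  [152,162): 10 bp
  [162,171): 9 bp
  [171,178): 7 bp
  [178,182): 4 bp

[3,4,5,6,6,7,7,7,7,8,8,8,9,10,10,11,13,17,18,18]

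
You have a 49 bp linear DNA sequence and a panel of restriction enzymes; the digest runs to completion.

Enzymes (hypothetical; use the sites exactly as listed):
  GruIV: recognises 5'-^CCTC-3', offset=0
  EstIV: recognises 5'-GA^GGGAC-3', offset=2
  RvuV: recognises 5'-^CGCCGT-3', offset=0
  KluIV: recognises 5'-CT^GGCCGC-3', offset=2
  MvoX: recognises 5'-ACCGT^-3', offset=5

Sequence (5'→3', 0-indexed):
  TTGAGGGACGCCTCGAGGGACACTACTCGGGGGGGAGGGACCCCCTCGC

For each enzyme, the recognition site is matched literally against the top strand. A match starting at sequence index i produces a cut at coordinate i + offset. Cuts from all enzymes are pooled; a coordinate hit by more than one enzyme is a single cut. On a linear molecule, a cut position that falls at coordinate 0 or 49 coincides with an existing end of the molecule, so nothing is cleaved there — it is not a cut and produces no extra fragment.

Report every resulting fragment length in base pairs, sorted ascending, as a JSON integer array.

Scan for sites:
  GruIV CCTC/0: at [10, 43] ⇒ [10, 43]
  EstIV GAGGGAC/2: at [2, 14, 34] ⇒ [4, 16, 36]
  RvuV (CGCCGT, off=0): no sites
  KluIV (CTGGCCGC, off=2): no sites
  MvoX (ACCGT, off=5): no sites

All cut coordinates (distinct, sorted): [4, 10, 16, 36, 43]

Fragment lengths:
  [0,4): 4 bp
  [4,10): 6 bp
  [10,16): 6 bp
  [16,36): 20 bp
  [36,43): 7 bp
  [43,49): 6 bp

[4,6,6,6,7,20]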